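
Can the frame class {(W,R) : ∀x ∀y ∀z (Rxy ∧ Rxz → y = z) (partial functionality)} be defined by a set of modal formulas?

Yes: it is partial functionality, defined by the CD schema ◇r → □r.

Definable; ◇r → □r defines it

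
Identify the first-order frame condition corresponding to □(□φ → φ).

shift-reflexivity

Suppose □(□φ→φ) is valid. Take Rxy and set V(φ)={w : Ryw}. Then at y, □φ holds; since □(□φ→φ) at x, □φ→φ at y, so φ at y, i.e. Ryy.
Conversely, on a frame with shift-reflexivity the schema holds at every world under every valuation.
Frame condition: ∀x ∀y (Rxy → Ryy).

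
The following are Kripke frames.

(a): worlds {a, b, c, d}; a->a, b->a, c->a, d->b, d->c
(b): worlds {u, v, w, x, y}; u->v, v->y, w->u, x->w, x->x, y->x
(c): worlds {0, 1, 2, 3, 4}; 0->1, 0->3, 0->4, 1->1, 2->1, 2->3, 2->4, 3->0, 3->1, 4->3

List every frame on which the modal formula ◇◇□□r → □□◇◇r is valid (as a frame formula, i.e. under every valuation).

This is the axiom for a generalized confluence (Geach) condition; its first-order frame correspondent is ∀x ∀y ∀z ((xR²y ∧ xR²z) → ∃w (yR²w ∧ zR²w)).
(a): ✓.
(b): fails — xR²u, xR²w but no t with uR²t and wR²t.
(c): ✓.

(a), (c)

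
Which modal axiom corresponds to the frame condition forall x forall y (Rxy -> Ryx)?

A defining formula is r → □◇r (the B axiom).
Suppose r→□◇r is valid. Take Rxy and set V(r)={x}. Then r at x, so □◇r at x, so ◇r at y, so some z with Ryz has r; z=x, i.e. Ryx.

r → □◇r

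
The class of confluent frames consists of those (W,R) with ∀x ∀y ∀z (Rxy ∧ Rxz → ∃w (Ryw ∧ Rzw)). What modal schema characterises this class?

The condition is convergence. The .2 schema ◇□q → □◇q defines it.
Suppose ◇□q→□◇q is valid. Take Rxy, Rxz and set V(q)={w : Ryw}. Then □q at y so ◇□q at x, so □◇q at x, so ◇q at z, giving w with Rzw and Ryw.

◇□q → □◇q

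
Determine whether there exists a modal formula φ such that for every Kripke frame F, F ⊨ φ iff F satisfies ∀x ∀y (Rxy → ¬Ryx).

If a class were modally definable it would be closed under surjective bounded morphisms (Goldblatt–Thomason).
The 5-cycle (worlds a,b,c,d,e with a→b→c→d→e→a) is asymmetric. Mapping every world to a single reflexive point • is a surjective bounded morphism, and the reflexive point is not asymmetric (R•• but asymmetry requires ¬R••).
So no modal formula (or set of formulas) defines exactly the asymmetric frames.

No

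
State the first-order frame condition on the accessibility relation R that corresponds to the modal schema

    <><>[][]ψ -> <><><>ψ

forall x forall y (x R^2 y -> exists w (y R^2 w & x R^3 w))

This is a Sahlqvist (Geach-type) schema ◇^2□^2ψ → □^0◇^3ψ.
First-order correspondent: forall x forall y (x R^2 y -> exists w (y R^2 w & x R^3 w)).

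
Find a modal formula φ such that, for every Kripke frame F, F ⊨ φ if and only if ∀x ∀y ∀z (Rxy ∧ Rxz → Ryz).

◇r → □◇r

This is the Euclidean property; the standard corresponding axiom is 5: ◇r → □◇r.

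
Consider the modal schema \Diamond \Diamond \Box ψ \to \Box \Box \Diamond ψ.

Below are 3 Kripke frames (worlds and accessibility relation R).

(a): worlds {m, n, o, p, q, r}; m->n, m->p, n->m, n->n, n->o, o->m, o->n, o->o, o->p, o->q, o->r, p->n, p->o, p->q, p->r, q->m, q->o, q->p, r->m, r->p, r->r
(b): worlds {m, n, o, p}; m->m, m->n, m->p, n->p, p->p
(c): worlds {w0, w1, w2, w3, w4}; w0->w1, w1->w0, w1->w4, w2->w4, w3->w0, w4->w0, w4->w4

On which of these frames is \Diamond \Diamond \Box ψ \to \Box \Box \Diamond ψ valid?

(a), (b)

This is the axiom for a generalized confluence (Geach) condition; its first-order frame correspondent is \forall x \forall y \forall z ((x R^2 y \wedge x R^2 z) \to \exists w (yRw \wedge zRw)).
(a): holds.
(b): holds.
(c): fails — w0R²w0, w0R²w4 but no w with w0Rw and w4Rw.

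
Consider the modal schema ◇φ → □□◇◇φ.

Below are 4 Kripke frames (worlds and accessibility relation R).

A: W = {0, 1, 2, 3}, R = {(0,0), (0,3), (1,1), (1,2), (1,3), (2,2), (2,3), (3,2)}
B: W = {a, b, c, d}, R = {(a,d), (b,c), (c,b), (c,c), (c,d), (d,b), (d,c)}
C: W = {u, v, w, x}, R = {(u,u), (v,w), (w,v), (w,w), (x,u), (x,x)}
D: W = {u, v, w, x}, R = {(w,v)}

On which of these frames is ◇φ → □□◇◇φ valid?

Frame correspondent (Sahlqvist): ∀x ∀y ∀z ((xRy ∧ xR²z) → ∃w (y = w ∧ zR²w)) — i.e. a generalized confluence (Geach) condition.
A: fails — 0R0, 0R²2 but no w with 0=w and 2R²w.
B: holds.
C: fails — xRx, xR²u but no t with x=t and uR²t.
D: holds.
Valid on: B, D.

B, D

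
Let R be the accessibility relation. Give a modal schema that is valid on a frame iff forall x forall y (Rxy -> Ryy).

□(□ψ → ψ)

This is shift-reflexivity; the standard corresponding axiom is T□: □(□ψ → ψ).
Suppose □(□ψ→ψ) is valid. Take Rxy and set V(ψ)={w : Ryw}. Then at y, □ψ holds; since □(□ψ→ψ) at x, □ψ→ψ at y, so ψ at y, i.e. Ryy.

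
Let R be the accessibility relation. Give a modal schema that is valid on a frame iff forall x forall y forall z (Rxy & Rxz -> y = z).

This is partial functionality; the standard corresponding axiom is CD: ◇r → □r.
Suppose ◇r→□r is valid. Take Rxy, Rxz and set V(r)={y}. Then ◇r at x, so □r at x, so r at z, i.e. z=y.

◇r → □r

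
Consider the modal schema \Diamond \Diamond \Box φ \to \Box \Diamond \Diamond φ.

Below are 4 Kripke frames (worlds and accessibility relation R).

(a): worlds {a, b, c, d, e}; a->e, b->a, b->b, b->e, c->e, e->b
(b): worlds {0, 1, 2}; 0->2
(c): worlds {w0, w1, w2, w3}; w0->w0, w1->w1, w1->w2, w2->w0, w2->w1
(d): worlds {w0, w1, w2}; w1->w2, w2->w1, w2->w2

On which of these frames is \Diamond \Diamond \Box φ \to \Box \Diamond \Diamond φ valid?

(b), (d)

The schema corresponds to a generalized confluence (Geach) condition: \forall x \forall y \forall z ((x R^2 y \wedge xRz) \to \exists w (yRw \wedge z R^2 w)).
(a): fails — bR²a, bRa but no w with aRw and aR²w.
(b): ✓.
(c): fails — w2R²w1, w2Rw0 but no w with w1Rw and w0R²w.
(d): ✓.
Valid on: (b), (d).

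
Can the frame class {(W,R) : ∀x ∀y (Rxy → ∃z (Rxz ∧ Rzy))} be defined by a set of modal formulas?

The condition is density. A defining modal formula is □□p → □p.

Definable; □□p → □p defines it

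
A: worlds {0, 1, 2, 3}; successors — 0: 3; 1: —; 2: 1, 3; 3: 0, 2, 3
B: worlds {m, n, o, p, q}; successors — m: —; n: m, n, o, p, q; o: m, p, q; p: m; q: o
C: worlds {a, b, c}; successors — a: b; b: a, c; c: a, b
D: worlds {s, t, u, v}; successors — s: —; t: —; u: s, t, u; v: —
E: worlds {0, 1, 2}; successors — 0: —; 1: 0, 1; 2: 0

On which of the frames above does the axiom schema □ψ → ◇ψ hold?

C

The schema corresponds to seriality: ∀x ∃y Rxy.
A: fails — world 1 has no successor.
B: fails — world m has no successor.
C: satisfies the condition.
D: fails — world s has no successor.
E: fails — world 0 has no successor.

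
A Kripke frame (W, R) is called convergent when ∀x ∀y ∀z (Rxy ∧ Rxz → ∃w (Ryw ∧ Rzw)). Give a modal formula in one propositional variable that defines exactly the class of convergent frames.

A defining formula is ◇□s → □◇s (the .2 axiom).

◇□s → □◇s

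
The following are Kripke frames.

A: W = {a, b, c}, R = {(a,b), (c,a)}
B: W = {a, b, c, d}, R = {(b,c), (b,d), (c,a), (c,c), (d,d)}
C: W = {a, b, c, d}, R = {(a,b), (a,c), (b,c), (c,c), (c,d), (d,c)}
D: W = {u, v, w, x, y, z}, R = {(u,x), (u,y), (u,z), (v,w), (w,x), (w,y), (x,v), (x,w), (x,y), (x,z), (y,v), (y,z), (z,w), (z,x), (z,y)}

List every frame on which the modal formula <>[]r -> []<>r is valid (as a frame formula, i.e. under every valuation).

This is the axiom for convergence; its first-order frame correspondent is forall x forall y forall z (Rxy & Rxz -> exists w (Ryw & Rzw)).
A: fails — Rab and Rab but b and b have no common successor.
B: fails — Rbc and Rbd but c and d have no common successor.
C: ✓.
D: fails — Ruz and Ruy but z and y have no common successor.
Valid on: C.

C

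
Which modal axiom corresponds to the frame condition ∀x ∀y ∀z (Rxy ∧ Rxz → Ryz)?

A defining formula is ◇q → □◇q (the 5 axiom).
Suppose ◇q→□◇q is valid. Take Rxy, Rxz and set V(q)={y}. Then ◇q at x, so □◇q at x, so ◇q at z, so some w with Rzw has q; w=y, i.e. Rzy. By symmetry of the argument, Ryz.

◇q → □◇q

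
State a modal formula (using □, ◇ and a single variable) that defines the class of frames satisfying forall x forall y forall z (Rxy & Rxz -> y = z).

◇r → □r

A defining formula is ◇r → □r (the CD axiom).
Suppose ◇r→□r is valid. Take Rxy, Rxz and set V(r)={y}. Then ◇r at x, so □r at x, so r at z, i.e. z=y.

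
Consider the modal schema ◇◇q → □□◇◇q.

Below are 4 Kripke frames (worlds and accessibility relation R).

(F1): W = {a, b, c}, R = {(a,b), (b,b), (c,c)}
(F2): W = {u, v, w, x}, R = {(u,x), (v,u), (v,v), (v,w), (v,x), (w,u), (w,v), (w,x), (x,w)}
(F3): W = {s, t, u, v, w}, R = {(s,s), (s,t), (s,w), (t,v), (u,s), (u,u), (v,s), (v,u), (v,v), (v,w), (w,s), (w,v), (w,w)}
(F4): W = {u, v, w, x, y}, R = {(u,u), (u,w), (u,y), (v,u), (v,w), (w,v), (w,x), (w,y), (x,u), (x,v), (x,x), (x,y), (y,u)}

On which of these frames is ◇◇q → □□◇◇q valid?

(F1)

The schema corresponds to a generalized confluence (Geach) condition: ∀x ∀y ∀z ((xR²y ∧ xR²z) → ∃w (y = w ∧ zR²w)).
(F1): satisfies the condition.
(F2): fails — vR²u, vR²u but no t with u=t and uR²t.
(F3): fails — sR²t, sR²t but no w* with t=w* and tR²w*.
(F4): fails — uR²v, uR²y but no t with v=t and yR²t.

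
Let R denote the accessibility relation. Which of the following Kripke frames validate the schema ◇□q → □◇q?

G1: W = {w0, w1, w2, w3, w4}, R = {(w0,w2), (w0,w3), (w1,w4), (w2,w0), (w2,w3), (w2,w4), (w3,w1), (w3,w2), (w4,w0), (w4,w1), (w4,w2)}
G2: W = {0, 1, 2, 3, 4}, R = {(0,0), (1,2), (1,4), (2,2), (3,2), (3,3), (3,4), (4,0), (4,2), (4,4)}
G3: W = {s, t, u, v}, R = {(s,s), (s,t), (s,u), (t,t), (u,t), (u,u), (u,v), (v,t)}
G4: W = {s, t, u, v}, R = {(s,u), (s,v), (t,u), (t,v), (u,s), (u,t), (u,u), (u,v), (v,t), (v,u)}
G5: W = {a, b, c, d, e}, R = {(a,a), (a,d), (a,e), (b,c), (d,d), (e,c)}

G3, G4

This is the axiom for convergence; its first-order frame correspondent is ∀x ∀y ∀z (Rxy ∧ Rxz → ∃w (Ryw ∧ Rzw)).
G1: fails — Rw0w2 and Rw0w3 but w2 and w3 have no common successor.
G2: fails — R40 and R42 but 0 and 2 have no common successor.
G3: satisfies the condition.
G4: satisfies the condition.
G5: fails — Rae and Raa but e and a have no common successor.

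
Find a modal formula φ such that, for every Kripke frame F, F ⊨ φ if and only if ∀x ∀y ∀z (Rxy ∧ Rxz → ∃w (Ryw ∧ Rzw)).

◇□r → □◇r

This is convergence; the standard corresponding axiom is .2: ◇□r → □◇r.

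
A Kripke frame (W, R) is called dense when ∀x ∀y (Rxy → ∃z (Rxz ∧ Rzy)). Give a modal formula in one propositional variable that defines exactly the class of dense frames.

□□s → □s

The condition is density. The C4 schema □□s → □s defines it.
Suppose □□s→□s is valid. Take Rxy and set V(s)={w : xR²w}. Then □□s at x, so □s at x, so s at y, i.e. ∃z(Rxz∧Rzy).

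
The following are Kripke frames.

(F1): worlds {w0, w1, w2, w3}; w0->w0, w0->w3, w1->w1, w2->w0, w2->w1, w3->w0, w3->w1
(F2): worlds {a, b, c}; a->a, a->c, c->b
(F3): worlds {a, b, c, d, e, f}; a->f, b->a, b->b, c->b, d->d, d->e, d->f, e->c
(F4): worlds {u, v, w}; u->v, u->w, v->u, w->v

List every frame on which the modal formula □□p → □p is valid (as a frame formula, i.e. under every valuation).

This is the axiom for density; its first-order frame correspondent is ∀x ∀y (Rxy → ∃z (Rxz ∧ Rzy)).
(F1): ✓.
(F2): fails — Rcb but no z with Rcz and Rzb.
(F3): fails — Rec but no z with Rez and Rzc.
(F4): fails — Rvu but no z with Rvz and Rzu.
Valid on: (F1).

(F1)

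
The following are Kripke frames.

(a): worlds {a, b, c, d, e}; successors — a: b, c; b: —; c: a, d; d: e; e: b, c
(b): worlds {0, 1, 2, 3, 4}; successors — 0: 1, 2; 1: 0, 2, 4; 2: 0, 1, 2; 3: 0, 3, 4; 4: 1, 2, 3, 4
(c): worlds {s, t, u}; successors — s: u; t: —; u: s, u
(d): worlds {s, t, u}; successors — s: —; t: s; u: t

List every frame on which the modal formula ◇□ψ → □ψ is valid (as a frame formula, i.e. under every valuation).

This is the axiom for a generalized confluence (Geach) condition; its first-order frame correspondent is ∀x ∀y ∀z ((xRy ∧ xRz) → ∃w (yRw ∧ z = w)).
(a): fails — aRb, aRb but no w with bRw and b=w.
(b): fails — 0R1, 0R1 but no w with 1Rw and 1=w.
(c): fails — uRs, uRs but no w with sRw and s=w.
(d): fails — tRs, tRs but no w with sRw and s=w.
Valid on no frame.

none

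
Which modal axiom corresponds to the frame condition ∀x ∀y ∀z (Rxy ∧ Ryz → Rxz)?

A defining formula is □ψ → □□ψ (the 4 axiom).

□ψ → □□ψ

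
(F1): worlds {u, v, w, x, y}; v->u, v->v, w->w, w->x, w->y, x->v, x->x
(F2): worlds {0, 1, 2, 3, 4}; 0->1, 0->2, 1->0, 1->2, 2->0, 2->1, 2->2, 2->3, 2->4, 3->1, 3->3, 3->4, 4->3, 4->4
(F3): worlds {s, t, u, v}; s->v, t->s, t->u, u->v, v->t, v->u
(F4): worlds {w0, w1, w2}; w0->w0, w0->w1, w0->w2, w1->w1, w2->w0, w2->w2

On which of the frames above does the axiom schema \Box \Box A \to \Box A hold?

This is the axiom for density; its first-order frame correspondent is \forall x \forall y (Rxy \to \exists z (Rxz \wedge Rzy)).
(F1): condition met.
(F2): condition met.
(F3): fails — Ruv but no z with Ruz and Rzv.
(F4): condition met.

(F1), (F2), (F4)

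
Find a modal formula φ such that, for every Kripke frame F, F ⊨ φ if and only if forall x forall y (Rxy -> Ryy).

□(□q → q)

A defining formula is □(□q → q) (the T□ axiom).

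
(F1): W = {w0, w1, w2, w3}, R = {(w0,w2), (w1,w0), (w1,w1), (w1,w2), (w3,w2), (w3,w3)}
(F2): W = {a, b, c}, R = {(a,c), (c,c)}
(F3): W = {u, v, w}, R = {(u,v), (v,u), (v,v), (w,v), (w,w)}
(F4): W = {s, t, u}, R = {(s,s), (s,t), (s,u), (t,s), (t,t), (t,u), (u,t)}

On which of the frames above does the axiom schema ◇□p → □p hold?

Frame correspondent (Sahlqvist): ∀x ∀y ∀z (Rxy ∧ Rxz → Ryz) — i.e. the Euclidean property.
(F1): fails — Rw0w2 and Rw0w2 but not Rw2w2.
(F2): ✓.
(F3): fails — Rvu and Rvu but not Ruu.
(F4): fails — Rsu and Rsu but not Ruu.

(F2)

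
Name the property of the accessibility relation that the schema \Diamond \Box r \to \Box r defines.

the Euclidean property

This is frame-equivalent to ◇r → □◇r (substitute ¬r for r and contrapose).
Suppose ◇r→□◇r is valid. Take Rxy, Rxz and set V(r)={y}. Then ◇r at x, so □◇r at x, so ◇r at z, so some w with Rzw has r; w=y, i.e. Rzy. By symmetry of the argument, Ryz.
The converse is a direct semantic check.
Frame condition: \forall x \forall y \forall z (Rxy \wedge Rxz \to Ryz).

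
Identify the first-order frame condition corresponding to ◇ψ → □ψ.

Suppose ◇ψ→□ψ is valid. Take Rxy, Rxz and set V(ψ)={y}. Then ◇ψ at x, so □ψ at x, so ψ at z, i.e. z=y.

partial functionality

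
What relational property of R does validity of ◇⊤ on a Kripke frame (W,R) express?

This is a form of the D axiom.
It corresponds to seriality: ∀x ∃y Rxy.

seriality: ∀x ∃y Rxy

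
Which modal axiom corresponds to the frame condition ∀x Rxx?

This is reflexivity; the standard corresponding axiom is T: □s → s.
Suppose □s→s is valid. At any x set V(s)={w : Rxw}. Then □s holds at x, so s holds at x, i.e. Rxx.

□s → s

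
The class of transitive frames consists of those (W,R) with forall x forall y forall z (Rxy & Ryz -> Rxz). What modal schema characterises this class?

The condition is transitivity. The 4 schema □r → □□r defines it.
Suppose □r→□□r is valid. Take Rxy, Ryz and set V(r)={w : Rxw}. Then □r at x, so □□r at x, so □r at y, so r at z, i.e. Rxz.

□r → □□r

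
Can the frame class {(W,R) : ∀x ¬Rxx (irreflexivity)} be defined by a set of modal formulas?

Not modally definable

Any modally definable frame class is closed under surjective bounded morphisms.
The 2-cycle (worlds a,b with a→b→a) is irreflexive, and the map sending every world to a single reflexive point • is a surjective bounded morphism (forth: every edge maps to (•,•); back: every world has a successor). So any modal formula valid on the 2-cycle is also valid on the reflexive point, which is not irreflexive.
Hence irreflexivity is not modally definable.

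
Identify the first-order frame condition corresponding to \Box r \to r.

Reflexivity

Suppose □r→r is valid. At any x set V(r)={w : Rxw}. Then □r holds at x, so r holds at x, i.e. Rxx.
Conversely, any frame satisfying \forall x Rxx validates the schema.
Frame condition: \forall x Rxx.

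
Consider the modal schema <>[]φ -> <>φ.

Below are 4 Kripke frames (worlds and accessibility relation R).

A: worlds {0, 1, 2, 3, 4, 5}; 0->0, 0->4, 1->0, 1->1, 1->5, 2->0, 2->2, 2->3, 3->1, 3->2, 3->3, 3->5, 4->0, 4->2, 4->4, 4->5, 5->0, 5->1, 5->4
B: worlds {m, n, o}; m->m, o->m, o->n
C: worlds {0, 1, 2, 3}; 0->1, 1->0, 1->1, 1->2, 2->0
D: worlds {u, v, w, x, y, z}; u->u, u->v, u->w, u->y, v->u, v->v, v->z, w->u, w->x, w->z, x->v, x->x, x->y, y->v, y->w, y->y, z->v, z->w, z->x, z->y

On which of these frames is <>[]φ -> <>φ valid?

This is the axiom for a generalized confluence (Geach) condition; its first-order frame correspondent is forall x forall y (xRy -> exists w (yRw & xRw)).
A: ✓.
B: fails — oRn but no w with nRw and oRw.
C: fails — 2R0 but no w with 0Rw and 2Rw.
D: fails — yRw but no t with wRt and yRt.
Valid on: A.

A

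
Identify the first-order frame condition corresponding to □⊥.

emptiness of R

This is the Ver axiom.
Its frame correspondent is emptiness of R — ∀x ∀y ¬Rxy.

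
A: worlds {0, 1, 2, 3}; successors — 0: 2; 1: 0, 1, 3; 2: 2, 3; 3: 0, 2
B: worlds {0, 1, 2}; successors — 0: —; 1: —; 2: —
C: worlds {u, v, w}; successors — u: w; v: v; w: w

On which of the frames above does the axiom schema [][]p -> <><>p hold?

A, C

This is the axiom for a generalized confluence (Geach) condition; its first-order frame correspondent is forall x exists w (x R^2 w & x R^2 w).
A: satisfies the condition.
B: fails — at 0 but no w with 0R²w and 0R²w.
C: satisfies the condition.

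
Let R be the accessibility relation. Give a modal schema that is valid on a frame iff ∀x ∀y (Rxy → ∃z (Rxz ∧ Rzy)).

The condition is density. The C4 schema □□ψ → □ψ defines it.
Suppose □□ψ→□ψ is valid. Take Rxy and set V(ψ)={w : xR²w}. Then □□ψ at x, so □ψ at x, so ψ at y, i.e. ∃z(Rxz∧Rzy).

□□ψ → □ψ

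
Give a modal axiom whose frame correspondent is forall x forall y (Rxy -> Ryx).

q → □◇q

A defining formula is q → □◇q (the B axiom).
Suppose q→□◇q is valid. Take Rxy and set V(q)={x}. Then q at x, so □◇q at x, so ◇q at y, so some z with Ryz has q; z=x, i.e. Ryx.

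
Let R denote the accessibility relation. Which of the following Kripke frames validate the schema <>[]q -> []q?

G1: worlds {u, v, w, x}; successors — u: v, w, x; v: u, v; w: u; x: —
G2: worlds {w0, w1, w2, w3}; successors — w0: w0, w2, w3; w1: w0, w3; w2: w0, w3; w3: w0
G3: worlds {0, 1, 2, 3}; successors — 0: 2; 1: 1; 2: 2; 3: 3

G3

The schema corresponds to the Euclidean property: forall x forall y forall z (Rxy & Rxz -> Ryz).
G1: fails — Ruv and Ruw but not Rvw.
G2: fails — Rw0w2 and Rw0w2 but not Rw2w2.
G3: condition met.
Valid on: G3.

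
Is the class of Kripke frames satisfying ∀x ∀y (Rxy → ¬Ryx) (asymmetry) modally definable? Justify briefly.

Not modally definable

If a class were modally definable it would be closed under surjective bounded morphisms (Goldblatt–Thomason).
The 3-cycle (worlds w0,w1,w2 with w0→w1→w2→w0) is asymmetric. Mapping every world to a single reflexive point • is a surjective bounded morphism, and the reflexive point is not asymmetric (R•• but asymmetry requires ¬R••).
Hence asymmetry is not modally definable.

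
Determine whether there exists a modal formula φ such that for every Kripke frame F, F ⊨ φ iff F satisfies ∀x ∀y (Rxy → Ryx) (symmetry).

Yes, by p → □◇p

This is a Sahlqvist condition; the B axiom p → □◇p defines it.
Suppose p→□◇p is valid. Take Rxy and set V(p)={x}. Then p at x, so □◇p at x, so ◇p at y, so some z with Ryz has p; z=x, i.e. Ryx.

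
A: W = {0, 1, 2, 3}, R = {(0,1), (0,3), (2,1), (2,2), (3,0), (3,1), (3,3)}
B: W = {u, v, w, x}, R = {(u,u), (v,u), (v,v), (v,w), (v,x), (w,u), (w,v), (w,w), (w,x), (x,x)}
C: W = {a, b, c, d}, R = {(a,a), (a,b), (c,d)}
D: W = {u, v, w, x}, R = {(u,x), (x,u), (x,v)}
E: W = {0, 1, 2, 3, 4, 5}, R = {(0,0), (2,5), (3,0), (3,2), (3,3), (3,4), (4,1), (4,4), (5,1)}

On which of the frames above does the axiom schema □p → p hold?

B

Frame correspondent (Sahlqvist): ∀x Rxx — i.e. reflexivity.
A: fails — world 0 does not see itself.
B: satisfies the condition.
C: fails — world b does not see itself.
D: fails — world u does not see itself.
E: fails — world 1 does not see itself.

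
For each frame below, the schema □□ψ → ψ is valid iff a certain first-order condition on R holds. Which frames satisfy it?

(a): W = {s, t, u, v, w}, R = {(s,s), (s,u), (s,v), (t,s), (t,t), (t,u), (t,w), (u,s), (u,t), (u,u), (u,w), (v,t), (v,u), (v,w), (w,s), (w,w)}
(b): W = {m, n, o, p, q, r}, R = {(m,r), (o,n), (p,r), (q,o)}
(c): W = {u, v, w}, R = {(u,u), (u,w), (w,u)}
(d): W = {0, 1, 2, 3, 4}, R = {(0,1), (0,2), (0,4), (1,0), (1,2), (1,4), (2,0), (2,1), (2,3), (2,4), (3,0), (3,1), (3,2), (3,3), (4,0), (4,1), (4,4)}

This is the axiom for a generalized confluence (Geach) condition; its first-order frame correspondent is ∀x ∃w (xR²w ∧ x = w).
(a): fails — at v but no w* with vR²w* and v=w*.
(b): fails — at m but no w with mR²w and m=w.
(c): fails — at v but no t with vR²t and v=t.
(d): ✓.

(d)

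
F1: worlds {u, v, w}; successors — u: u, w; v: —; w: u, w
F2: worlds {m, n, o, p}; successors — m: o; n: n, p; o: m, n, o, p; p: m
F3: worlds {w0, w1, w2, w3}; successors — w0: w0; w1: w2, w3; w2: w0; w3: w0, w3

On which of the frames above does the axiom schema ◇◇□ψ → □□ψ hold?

This is the axiom for a generalized confluence (Geach) condition; its first-order frame correspondent is ∀x ∀y ∀z ((xR²y ∧ xR²z) → ∃w (yRw ∧ z = w)).
F1: satisfies the condition.
F2: fails — mR²m, mR²m but no w with mRw and m=w.
F3: fails — w1R²w0, w1R²w3 but no w with w0Rw and w3=w.
Valid on: F1.

F1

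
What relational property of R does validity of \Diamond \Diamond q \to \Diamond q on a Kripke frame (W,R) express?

transitivity: \forall x \forall y \forall z (Rxy \wedge Ryz \to Rxz)

Equivalently (dual form): □q → □□q.
Suppose □q→□□q is valid. Take Rxy, Ryz and set V(q)={w : Rxw}. Then □q at x, so □□q at x, so □q at y, so q at z, i.e. Rxz.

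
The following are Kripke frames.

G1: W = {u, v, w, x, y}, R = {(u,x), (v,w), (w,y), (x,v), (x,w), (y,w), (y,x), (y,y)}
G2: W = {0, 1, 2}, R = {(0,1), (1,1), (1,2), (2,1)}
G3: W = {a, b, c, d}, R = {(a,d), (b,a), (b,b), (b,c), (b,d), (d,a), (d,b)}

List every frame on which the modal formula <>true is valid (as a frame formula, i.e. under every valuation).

The schema corresponds to seriality: forall x exists y Rxy.
G1: condition met.
G2: condition met.
G3: fails — world c has no successor.
Valid on: G1, G2.

G1, G2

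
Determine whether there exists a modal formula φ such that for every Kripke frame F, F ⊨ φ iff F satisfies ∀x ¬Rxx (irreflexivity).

No

Any modally definable frame class is closed under surjective bounded morphisms.
The 3-cycle (worlds s,t,u with s→t→u→s) is irreflexive, and the map sending every world to a single reflexive point • is a surjective bounded morphism (forth: every edge maps to (•,•); back: every world has a successor). So any modal formula valid on the 3-cycle is also valid on the reflexive point, which is not irreflexive.
Hence irreflexivity is not modally definable.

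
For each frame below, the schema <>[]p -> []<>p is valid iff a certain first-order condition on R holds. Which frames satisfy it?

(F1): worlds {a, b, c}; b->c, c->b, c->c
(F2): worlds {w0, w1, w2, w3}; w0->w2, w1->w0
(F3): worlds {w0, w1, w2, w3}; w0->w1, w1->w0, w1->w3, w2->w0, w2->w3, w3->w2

(F1)

This is the axiom for convergence; its first-order frame correspondent is forall x forall y forall z (Rxy & Rxz -> exists w (Ryw & Rzw)).
(F1): holds.
(F2): fails — Rw0w2 and Rw0w2 but w2 and w2 have no common successor.
(F3): fails — Rw1w0 and Rw1w3 but w0 and w3 have no common successor.
Valid on: (F1).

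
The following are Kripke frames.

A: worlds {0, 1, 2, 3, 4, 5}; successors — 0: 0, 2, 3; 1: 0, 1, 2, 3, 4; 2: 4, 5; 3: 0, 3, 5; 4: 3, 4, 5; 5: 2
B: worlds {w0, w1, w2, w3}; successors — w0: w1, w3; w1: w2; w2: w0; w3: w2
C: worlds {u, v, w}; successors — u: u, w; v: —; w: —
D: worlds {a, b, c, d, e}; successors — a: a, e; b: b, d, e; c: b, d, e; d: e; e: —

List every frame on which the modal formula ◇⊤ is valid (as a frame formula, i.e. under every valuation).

The schema corresponds to seriality: ∀x ∃y Rxy.
A: condition met.
B: condition met.
C: fails — world v has no successor.
D: fails — world e has no successor.
Valid on: A, B.

A, B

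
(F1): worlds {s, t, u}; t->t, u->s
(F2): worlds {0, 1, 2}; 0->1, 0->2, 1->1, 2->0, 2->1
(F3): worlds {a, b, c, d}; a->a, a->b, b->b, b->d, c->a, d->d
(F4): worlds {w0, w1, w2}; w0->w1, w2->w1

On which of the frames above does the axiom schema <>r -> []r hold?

(F1), (F4)

This is the axiom for partial functionality; its first-order frame correspondent is forall x forall y forall z (Rxy & Rxz -> y = z).
(F1): ✓.
(F2): fails — 0 sees both 1 and 2.
(F3): fails — a sees both a and b.
(F4): ✓.
Valid on: (F1), (F4).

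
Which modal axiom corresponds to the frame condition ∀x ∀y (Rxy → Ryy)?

□(□p → p)

A defining formula is □(□p → p) (the T□ axiom).
Suppose □(□p→p) is valid. Take Rxy and set V(p)={w : Ryw}. Then at y, □p holds; since □(□p→p) at x, □p→p at y, so p at y, i.e. Ryy.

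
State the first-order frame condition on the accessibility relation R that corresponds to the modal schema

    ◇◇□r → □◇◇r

∀x ∀y ∀z ((xR²y ∧ xRz) → ∃w (yRw ∧ zR²w))

This is a Sahlqvist (Geach-type) schema ◇^2□^1r → □^1◇^2r.
First-order correspondent: ∀x ∀y ∀z ((xR²y ∧ xRz) → ∃w (yRw ∧ zR²w)).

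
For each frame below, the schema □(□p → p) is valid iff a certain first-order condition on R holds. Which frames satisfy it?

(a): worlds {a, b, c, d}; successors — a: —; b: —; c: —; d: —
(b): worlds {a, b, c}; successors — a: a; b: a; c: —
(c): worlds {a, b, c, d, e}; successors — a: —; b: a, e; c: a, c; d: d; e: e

(a), (b)

This is the axiom for shift-reflexivity; its first-order frame correspondent is ∀x ∀y (Rxy → Ryy).
(a): satisfies the condition.
(b): satisfies the condition.
(c): fails — Rba but not Raa.
Valid on: (a), (b).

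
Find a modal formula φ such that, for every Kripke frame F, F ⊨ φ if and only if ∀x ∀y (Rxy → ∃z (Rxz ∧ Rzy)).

□□p → □p

The condition is density. The C4 schema □□p → □p defines it.
Suppose □□p→□p is valid. Take Rxy and set V(p)={w : xR²w}. Then □□p at x, so □p at x, so p at y, i.e. ∃z(Rxz∧Rzy).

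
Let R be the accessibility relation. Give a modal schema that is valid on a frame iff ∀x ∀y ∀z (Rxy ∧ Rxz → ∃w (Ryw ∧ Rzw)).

The condition is convergence. The .2 schema ◇□p → □◇p defines it.
Suppose ◇□p→□◇p is valid. Take Rxy, Rxz and set V(p)={w : Ryw}. Then □p at y so ◇□p at x, so □◇p at x, so ◇p at z, giving w with Rzw and Ryw.

◇□p → □◇p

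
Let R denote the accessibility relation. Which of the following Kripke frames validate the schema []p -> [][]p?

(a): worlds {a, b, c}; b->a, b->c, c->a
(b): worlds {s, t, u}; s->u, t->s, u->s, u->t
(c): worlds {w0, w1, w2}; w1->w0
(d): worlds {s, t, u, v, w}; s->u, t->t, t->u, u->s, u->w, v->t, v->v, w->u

This is the axiom for transitivity; its first-order frame correspondent is forall x forall y forall z (Rxy & Ryz -> Rxz).
(a): satisfies the condition.
(b): fails — Rsu and Rus but not Rss.
(c): satisfies the condition.
(d): fails — Ruw and Rwu but not Ruu.
Valid on: (a), (c).

(a), (c)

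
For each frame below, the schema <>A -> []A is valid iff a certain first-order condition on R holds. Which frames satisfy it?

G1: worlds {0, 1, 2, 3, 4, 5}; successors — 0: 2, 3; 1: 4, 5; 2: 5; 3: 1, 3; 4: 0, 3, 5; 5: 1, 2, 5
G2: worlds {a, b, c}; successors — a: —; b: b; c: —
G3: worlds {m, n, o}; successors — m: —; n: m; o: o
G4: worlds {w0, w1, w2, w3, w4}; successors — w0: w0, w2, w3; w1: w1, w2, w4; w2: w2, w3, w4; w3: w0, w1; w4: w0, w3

Frame correspondent (Sahlqvist): forall x forall y forall z (Rxy & Rxz -> y = z) — i.e. partial functionality.
G1: fails — 0 sees both 2 and 3.
G2: condition met.
G3: condition met.
G4: fails — w0 sees both w0 and w2.
Valid on: G2, G3.

G2, G3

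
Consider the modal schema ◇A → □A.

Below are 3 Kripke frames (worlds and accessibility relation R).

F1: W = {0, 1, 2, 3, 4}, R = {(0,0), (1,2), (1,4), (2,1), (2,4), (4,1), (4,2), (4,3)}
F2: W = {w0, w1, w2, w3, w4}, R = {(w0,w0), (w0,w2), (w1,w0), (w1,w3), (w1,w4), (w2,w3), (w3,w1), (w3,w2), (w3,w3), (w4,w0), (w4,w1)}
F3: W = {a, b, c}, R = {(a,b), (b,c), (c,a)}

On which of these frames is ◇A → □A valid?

The schema corresponds to partial functionality: ∀x ∀y ∀z (Rxy ∧ Rxz → y = z).
F1: fails — 1 sees both 2 and 4.
F2: fails — w0 sees both w0 and w2.
F3: condition met.
Valid on: F3.

F3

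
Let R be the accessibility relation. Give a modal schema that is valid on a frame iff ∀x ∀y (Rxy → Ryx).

r → □◇r

The condition is symmetry. The B schema r → □◇r defines it.
Suppose r→□◇r is valid. Take Rxy and set V(r)={x}. Then r at x, so □◇r at x, so ◇r at y, so some z with Ryz has r; z=x, i.e. Ryx.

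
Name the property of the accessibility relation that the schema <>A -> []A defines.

partial functionality: forall x forall y forall z (Rxy & Rxz -> y = z)

This is the CD axiom.
It corresponds to partial functionality: forall x forall y forall z (Rxy & Rxz -> y = z).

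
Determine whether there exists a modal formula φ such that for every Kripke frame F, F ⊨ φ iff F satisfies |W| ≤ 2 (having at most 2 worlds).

Any modally definable frame class is closed under disjoint unions.
Any modal formula valid on each of 3 disjoint one-world frames is valid on their disjoint union (validity is preserved under disjoint unions). Each one-world frame has |W|=1≤2, but the union has |W|=3.
Hence having at most 2 worlds is not modally definable.

No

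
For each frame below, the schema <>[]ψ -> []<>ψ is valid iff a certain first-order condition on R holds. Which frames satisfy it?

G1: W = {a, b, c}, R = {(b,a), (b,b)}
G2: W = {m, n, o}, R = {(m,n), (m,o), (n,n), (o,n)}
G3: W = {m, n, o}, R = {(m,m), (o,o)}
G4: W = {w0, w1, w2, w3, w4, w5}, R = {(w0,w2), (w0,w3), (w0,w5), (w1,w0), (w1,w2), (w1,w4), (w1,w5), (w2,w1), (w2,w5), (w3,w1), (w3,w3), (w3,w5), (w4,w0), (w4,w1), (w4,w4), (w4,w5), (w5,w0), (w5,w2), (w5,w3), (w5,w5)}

G2, G3, G4

This is the axiom for convergence; its first-order frame correspondent is forall x forall y forall z (Rxy & Rxz -> exists w (Ryw & Rzw)).
G1: fails — Rba and Rba but a and a have no common successor.
G2: ✓.
G3: ✓.
G4: ✓.
Valid on: G2, G3, G4.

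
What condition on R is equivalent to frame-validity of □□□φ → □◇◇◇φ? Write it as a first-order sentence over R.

This is a Sahlqvist (Geach-type) schema ◇^0□^3φ → □^1◇^3φ.
Minimal-valuation argument: fix x; take any y with xR^0y and any z with xR^1z. Set V(φ) to the set of worlds R-reachable from y in exactly 3 steps. Then □^3φ holds at y, so the antecedent holds at x; validity forces ◇^3φ at z, giving a w with zR^3w and yR^3w.
First-order correspondent: ∀x ∀z (xRz → ∃w (xR³w ∧ zR³w)).

∀x ∀z (xRz → ∃w (xR³w ∧ zR³w))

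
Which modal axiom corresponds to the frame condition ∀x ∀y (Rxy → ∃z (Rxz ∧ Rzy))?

The condition is density. The C4 schema □□p → □p defines it.
Suppose □□p→□p is valid. Take Rxy and set V(p)={w : xR²w}. Then □□p at x, so □p at x, so p at y, i.e. ∃z(Rxz∧Rzy).

□□p → □p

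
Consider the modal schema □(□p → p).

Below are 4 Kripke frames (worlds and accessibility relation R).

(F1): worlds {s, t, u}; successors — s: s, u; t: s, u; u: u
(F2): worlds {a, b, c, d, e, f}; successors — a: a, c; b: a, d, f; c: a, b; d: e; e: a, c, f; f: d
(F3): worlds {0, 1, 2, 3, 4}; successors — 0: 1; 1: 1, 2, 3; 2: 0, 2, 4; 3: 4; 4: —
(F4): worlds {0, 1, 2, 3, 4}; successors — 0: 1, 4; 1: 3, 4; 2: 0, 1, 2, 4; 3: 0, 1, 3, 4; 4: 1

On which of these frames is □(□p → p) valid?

This is the axiom for shift-reflexivity; its first-order frame correspondent is ∀x ∀y (Rxy → Ryy).
(F1): ✓.
(F2): fails — Rde but not Ree.
(F3): fails — R34 but not R44.
(F4): fails — R34 but not R44.
Valid on: (F1).

(F1)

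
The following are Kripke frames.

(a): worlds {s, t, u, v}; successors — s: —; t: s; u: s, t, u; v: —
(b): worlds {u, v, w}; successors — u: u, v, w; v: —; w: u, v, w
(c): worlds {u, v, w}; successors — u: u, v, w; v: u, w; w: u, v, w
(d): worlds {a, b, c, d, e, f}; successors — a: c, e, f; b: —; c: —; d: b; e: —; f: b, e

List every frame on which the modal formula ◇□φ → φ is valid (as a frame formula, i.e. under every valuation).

The schema corresponds to symmetry: ∀x ∀y (Rxy → Ryx).
(a): fails — Rus but not Rsu.
(b): fails — Ruv but not Rvu.
(c): condition met.
(d): fails — Rae but not Rea.
Valid on: (c).

(c)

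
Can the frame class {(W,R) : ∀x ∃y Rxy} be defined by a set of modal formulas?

Definable; □r → ◇r defines it

This is a Sahlqvist condition; the D axiom □r → ◇r defines it.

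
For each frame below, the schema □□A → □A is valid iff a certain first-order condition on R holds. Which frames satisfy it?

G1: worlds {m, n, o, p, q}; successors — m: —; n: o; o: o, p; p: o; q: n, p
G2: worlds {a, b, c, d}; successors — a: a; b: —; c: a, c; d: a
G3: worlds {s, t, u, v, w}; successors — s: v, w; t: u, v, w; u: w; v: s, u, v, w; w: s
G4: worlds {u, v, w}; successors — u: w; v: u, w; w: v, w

G2

The schema corresponds to density: ∀x ∀y (Rxy → ∃z (Rxz ∧ Rzy)).
G1: fails — Rqp but no z with Rqz and Rzp.
G2: condition met.
G3: fails — Ruw but no z with Ruz and Rzw.
G4: fails — Rvu but no z with Rvz and Rzu.
Valid on: G2.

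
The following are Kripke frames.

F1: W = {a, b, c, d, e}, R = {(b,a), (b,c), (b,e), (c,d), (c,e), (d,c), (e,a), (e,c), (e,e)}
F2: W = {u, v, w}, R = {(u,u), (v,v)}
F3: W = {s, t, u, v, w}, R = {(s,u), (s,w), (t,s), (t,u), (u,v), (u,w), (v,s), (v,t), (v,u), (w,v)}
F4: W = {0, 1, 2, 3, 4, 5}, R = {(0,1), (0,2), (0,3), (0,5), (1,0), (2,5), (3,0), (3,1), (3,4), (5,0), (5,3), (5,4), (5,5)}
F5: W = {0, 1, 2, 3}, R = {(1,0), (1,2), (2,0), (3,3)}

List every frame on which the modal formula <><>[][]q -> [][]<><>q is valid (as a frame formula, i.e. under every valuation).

F2

The schema corresponds to a generalized confluence (Geach) condition: forall x forall y forall z ((x R^2 y & x R^2 z) -> exists w (y R^2 w & z R^2 w)).
F1: fails — bR²a, bR²a but no w with aR²w and aR²w.
F2: satisfies the condition.
F3: fails — vR²s, vR²w but no w* with sR²w* and wR²w*.
F4: fails — 0R²0, 0R²4 but no w with 0R²w and 4R²w.
F5: fails — 1R²0, 1R²0 but no w with 0R²w and 0R²w.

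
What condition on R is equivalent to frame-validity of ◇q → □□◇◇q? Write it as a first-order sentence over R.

This is a Sahlqvist (Geach-type) schema ◇^1□^0q → □^2◇^2q.
Minimal-valuation argument: fix x; take any y with xR^1y and any z with xR^2z. Set V(q) to the set of worlds R-reachable from y in exactly 0 steps. Then □^0q holds at y, so the antecedent holds at x; validity forces ◇^2q at z, giving a w with zR^2w and yR^0w.
First-order correspondent: ∀x ∀y ∀z ((xRy ∧ xR²z) → ∃w (y = w ∧ zR²w)).

∀x ∀y ∀z ((xRy ∧ xR²z) → ∃w (y = w ∧ zR²w))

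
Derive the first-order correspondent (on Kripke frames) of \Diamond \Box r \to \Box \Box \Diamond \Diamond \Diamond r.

\forall x \forall y \forall z ((xRy \wedge x R^2 z) \to \exists w (yRw \wedge z R^3 w))

This is a Sahlqvist (Geach-type) schema ◇^1□^1r → □^2◇^3r.
First-order correspondent: \forall x \forall y \forall z ((xRy \wedge x R^2 z) \to \exists w (yRw \wedge z R^3 w)).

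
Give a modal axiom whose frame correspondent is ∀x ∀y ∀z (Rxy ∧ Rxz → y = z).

◇q → □q

A defining formula is ◇q → □q (the CD axiom).
Suppose ◇q→□q is valid. Take Rxy, Rxz and set V(q)={y}. Then ◇q at x, so □q at x, so q at z, i.e. z=y.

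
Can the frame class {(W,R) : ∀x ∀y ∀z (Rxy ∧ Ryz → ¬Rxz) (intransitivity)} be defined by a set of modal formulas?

Not modally definable

Any modally definable frame class is closed under surjective bounded morphisms.
The 7-cycle (worlds w0,w1,w2,w3,w4,w5,w6 with w0→w1→w2→w3→w4→w5→w6→w0) is intransitive. Mapping every world to a single reflexive point • is a surjective bounded morphism; the reflexive point is not intransitive (R••∧R•• but R••).
So the class is not modally definable.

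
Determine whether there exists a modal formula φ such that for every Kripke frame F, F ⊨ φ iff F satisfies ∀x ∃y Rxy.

Yes, by □r → ◇r

Yes: it is seriality, defined by the D schema □r → ◇r.
Suppose □r→◇r is valid. At any x set V(r)=W. Then □r at x, so ◇r at x, so x has a successor.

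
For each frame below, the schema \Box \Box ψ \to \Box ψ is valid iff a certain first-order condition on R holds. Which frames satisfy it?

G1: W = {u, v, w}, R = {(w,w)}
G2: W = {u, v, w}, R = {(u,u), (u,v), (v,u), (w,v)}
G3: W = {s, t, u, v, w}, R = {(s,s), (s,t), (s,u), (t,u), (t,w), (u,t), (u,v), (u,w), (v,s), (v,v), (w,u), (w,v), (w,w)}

G1

This is the axiom for density; its first-order frame correspondent is \forall x \forall y (Rxy \to \exists z (Rxz \wedge Rzy)).
G1: condition met.
G2: fails — Rwv but no z with Rwz and Rzv.
G3: fails — Rut but no z with Ruz and Rzt.
Valid on: G1.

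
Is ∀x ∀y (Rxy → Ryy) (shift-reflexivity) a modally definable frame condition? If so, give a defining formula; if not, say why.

Yes: it is shift-reflexivity, defined by the T□ schema □(□p → p).
Suppose □(□p→p) is valid. Take Rxy and set V(p)={w : Ryw}. Then at y, □p holds; since □(□p→p) at x, □p→p at y, so p at y, i.e. Ryy.

Yes — defined by □(□p → p)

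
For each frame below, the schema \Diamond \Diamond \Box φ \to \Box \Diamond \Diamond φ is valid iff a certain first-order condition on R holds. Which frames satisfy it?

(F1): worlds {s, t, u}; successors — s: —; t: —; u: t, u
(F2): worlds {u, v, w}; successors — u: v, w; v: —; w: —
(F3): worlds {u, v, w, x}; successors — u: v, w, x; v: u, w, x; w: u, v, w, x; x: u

This is the axiom for a generalized confluence (Geach) condition; its first-order frame correspondent is \forall x \forall y \forall z ((x R^2 y \wedge xRz) \to \exists w (yRw \wedge z R^2 w)).
(F1): fails — uR²t, uRt but no w with tRw and tR²w.
(F2): condition met.
(F3): fails — uR²x, uRx but no t with xRt and xR²t.

(F2)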